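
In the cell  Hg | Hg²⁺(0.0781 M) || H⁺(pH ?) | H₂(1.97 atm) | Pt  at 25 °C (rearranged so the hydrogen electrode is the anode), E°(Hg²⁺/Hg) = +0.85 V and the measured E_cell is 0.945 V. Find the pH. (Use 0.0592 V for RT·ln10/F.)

pH = 2.01

E°_cell = 0.85 V and n = 2.
log Q = n(E° − E)/0.0592 = 2×(0.85 − 0.945)/0.0592 = -3.209.
With Q = [H⁺]^2 / ([Hg²⁺]·P(H₂)), solving for [H⁺] gives log[H⁺] = -2.011, so pH = 2.01.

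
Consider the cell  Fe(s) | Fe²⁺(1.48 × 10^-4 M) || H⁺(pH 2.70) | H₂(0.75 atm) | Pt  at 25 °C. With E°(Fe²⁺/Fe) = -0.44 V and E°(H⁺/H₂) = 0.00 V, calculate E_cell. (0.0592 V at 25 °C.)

0.40 V

The hydrogen couple is the cathode, so E°_cell = 0.44 V; n = 2.
[H⁺] = 10^(−2.70) = 0.0020 M, and Q = [Fe²⁺]·P(H₂) / [H⁺]^2 = 27.9.
E = E° − (0.0592/2) log Q = 0.44 − (0.0592/2)(1.445) = 0.397 V.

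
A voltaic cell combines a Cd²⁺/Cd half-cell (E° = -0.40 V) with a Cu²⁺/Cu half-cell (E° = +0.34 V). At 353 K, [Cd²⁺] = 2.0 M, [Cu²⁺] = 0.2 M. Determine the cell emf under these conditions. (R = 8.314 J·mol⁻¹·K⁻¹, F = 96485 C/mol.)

The Cu²⁺/Cu couple has the higher reduction potential and acts as the cathode, so E°_cell = +0.34 − (-0.40) = 0.74 V.
Balancing electrons gives n = 2; the reaction quotient is Q = [Cd²⁺]/[Cu²⁺] = 10.0.
E = E° − (RT/nF) ln Q = 0.74 − (8.314×353)/(2×96485) × (2.303) = 0.740 − 0.035 = 0.705 V.

0.705 V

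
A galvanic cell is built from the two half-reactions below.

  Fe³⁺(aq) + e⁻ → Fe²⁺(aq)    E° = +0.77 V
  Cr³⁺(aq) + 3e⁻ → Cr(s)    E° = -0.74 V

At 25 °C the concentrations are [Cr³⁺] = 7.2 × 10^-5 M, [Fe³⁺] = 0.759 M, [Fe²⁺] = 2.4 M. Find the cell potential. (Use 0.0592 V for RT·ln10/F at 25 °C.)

The Fe³⁺/Fe²⁺ couple has the higher reduction potential and acts as the cathode, so E°_cell = +0.77 − (-0.74) = 1.51 V.
Balancing electrons gives n = 3; the reaction quotient is Q = [Cr³⁺]·[Fe²⁺]^3/[Fe³⁺]^3 = 0.00228.
At 25 °C, E = E° − (0.0592/n) log Q = 1.51 − (0.0592/3)(-2.643) = 1.510 + 0.052 = 1.562 V.

1.56 V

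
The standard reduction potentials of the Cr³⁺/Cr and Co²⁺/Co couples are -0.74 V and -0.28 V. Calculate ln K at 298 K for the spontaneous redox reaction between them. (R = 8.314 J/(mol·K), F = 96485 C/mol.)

E°_cell = -0.28 − (-0.74) = 0.46 V, with n = 6 electrons transferred.
At equilibrium E = 0, so the Nernst equation gives ln K = nFE°/RT = (6)(96485)(0.46)/((8.314)(298)) = 107.48.

ln K = 107.5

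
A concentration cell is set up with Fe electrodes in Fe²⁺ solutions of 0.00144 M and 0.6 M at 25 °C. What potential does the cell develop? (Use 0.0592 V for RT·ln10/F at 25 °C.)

Both half-cells are Fe²⁺/Fe, so E°_cell = 0. The concentrated side is the cathode; the cell reaction moves Fe²⁺ from high to low concentration with n = 2.
Q = [Fe²⁺]_dilute/[Fe²⁺]_conc = 0.00144/0.6 = 0.00240.
E = 0 − (0.0592/2) log Q = −(0.0592/2)(-2.620) = 0.0776 V.

0.078 V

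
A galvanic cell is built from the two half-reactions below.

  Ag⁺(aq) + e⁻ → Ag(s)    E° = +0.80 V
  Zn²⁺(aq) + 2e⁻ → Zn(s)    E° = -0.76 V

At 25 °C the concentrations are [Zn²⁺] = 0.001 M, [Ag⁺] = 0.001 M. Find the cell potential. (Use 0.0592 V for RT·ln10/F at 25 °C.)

1.47 V

The Ag⁺/Ag couple has the higher reduction potential and acts as the cathode, so E°_cell = +0.80 − (-0.76) = 1.56 V.
Balancing electrons gives n = 2; the reaction quotient is Q = [Zn²⁺]/[Ag⁺]^2 = 1000.
At 25 °C, E = E° − (0.0592/n) log Q = 1.56 − (0.0592/2)(3.000) = 1.560 − 0.089 = 1.471 V.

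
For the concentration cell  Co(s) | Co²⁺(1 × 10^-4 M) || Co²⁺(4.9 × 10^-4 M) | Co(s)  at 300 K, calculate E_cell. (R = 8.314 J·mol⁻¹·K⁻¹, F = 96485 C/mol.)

0.021 V

Both half-cells are Co²⁺/Co, so E°_cell = 0. The concentrated side is the cathode; the cell reaction moves Co²⁺ from high to low concentration with n = 2.
Q = [Co²⁺]_dilute/[Co²⁺]_conc = 1 × 10^-4/4.9 × 10^-4 = 0.204.
E = 0 − (RT/nF) ln Q = −((8.314×300)/(2×96485))(-1.589) = 0.0205 V.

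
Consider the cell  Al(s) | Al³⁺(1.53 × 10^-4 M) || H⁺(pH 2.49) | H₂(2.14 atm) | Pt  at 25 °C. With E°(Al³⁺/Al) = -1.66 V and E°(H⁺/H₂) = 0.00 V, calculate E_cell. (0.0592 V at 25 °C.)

1.58 V

The hydrogen couple is the cathode, so E°_cell = 1.66 V; n = 6.
[H⁺] = 10^(−2.49) = 0.0032 M, and Q = [Al³⁺]^2·P(H₂)^3 / [H⁺]^6 = 2 × 10^8.
E = E° − (0.0592/6) log Q = 1.66 − (0.0592/6)(8.301) = 1.578 V.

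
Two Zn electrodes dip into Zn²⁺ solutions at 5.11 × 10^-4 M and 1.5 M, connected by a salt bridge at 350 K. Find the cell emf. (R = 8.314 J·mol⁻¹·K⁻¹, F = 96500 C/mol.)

0.12 V

Both half-cells are Zn²⁺/Zn, so E°_cell = 0. The concentrated side is the cathode; the cell reaction moves Zn²⁺ from high to low concentration with n = 2.
Q = [Zn²⁺]_dilute/[Zn²⁺]_conc = 5.11 × 10^-4/1.5 = 3.41 × 10^-4.
E = 0 − (RT/nF) ln Q = −((8.314×350)/(2×96500))(-7.985) = 0.1204 V.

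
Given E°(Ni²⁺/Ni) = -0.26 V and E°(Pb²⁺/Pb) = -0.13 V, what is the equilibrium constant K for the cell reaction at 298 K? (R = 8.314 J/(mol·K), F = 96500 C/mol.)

2.5 × 10^4

E°_cell = -0.13 − (-0.26) = 0.13 V, with n = 2 electrons transferred.
At equilibrium E = 0, so the Nernst equation gives ln K = nFE°/RT = (2)(96500)(0.13)/((8.314)(298)) = 10.13.
K = e^10.13 = 2.5 × 10^4.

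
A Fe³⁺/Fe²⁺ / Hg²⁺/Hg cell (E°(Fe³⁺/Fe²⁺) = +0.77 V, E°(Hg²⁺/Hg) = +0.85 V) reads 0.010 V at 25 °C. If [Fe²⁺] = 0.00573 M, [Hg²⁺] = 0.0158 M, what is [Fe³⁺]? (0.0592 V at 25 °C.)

0.011 M

From the Nernst equation, log Q = n(E° − E)/0.0592 = 2(0.08 − 0.010)/0.0592 = 2.365, so Q = 232.
With Q = [Fe³⁺]^2/([Fe²⁺]^2·[Hg²⁺]) and the known concentrations, [Fe³⁺]^2 in the numerator gives [Fe³⁺] = 0.011 M.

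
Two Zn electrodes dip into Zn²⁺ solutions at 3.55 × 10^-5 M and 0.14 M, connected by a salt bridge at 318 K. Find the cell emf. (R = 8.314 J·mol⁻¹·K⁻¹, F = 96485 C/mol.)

0.11 V

Both half-cells are Zn²⁺/Zn, so E°_cell = 0. The concentrated side is the cathode; the cell reaction moves Zn²⁺ from high to low concentration with n = 2.
Q = [Zn²⁺]_dilute/[Zn²⁺]_conc = 3.55 × 10^-5/0.14 = 2.54 × 10^-4.
E = 0 − (RT/nF) ln Q = −((8.314×318)/(2×96485))(-8.280) = 0.1134 V.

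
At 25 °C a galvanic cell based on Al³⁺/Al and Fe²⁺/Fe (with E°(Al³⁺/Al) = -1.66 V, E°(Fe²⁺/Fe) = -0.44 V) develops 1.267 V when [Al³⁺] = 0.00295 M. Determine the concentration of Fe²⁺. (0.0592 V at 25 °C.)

0.8 M

From the Nernst equation, log Q = n(E° − E)/0.0592 = 6(1.22 − 1.267)/0.0592 = -4.764, so Q = 1.72 × 10^-5.
With Q = [Al³⁺]^2/[Fe²⁺]^3 and the known concentrations, [Fe²⁺]^3 in the denominator gives [Fe²⁺] = 0.8 M.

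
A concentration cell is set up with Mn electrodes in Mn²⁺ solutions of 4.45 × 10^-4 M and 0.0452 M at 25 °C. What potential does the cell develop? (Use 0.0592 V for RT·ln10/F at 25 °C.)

0.059 V

Both half-cells are Mn²⁺/Mn, so E°_cell = 0. The concentrated side is the cathode; the cell reaction moves Mn²⁺ from high to low concentration with n = 2.
Q = [Mn²⁺]_dilute/[Mn²⁺]_conc = 4.45 × 10^-4/0.0452 = 0.00985.
E = 0 − (0.0592/2) log Q = −(0.0592/2)(-2.007) = 0.0594 V.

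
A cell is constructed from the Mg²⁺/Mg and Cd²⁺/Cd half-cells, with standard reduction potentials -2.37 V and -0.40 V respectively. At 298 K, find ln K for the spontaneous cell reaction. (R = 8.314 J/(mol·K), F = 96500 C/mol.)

E°_cell = -0.40 − (-2.37) = 1.97 V, with n = 2 electrons transferred.
At equilibrium E = 0, so the Nernst equation gives ln K = nFE°/RT = (2)(96500)(1.97)/((8.314)(298)) = 153.46.

ln K = 153.5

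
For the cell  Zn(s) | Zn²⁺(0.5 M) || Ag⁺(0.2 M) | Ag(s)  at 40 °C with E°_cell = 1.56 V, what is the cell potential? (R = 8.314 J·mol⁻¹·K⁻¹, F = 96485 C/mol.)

Balancing electrons gives n = 2; the reaction quotient is Q = [Zn²⁺]/[Ag⁺]^2 = 12.5.
E = E° − (RT/nF) ln Q = 1.56 − (8.314×313)/(2×96485) × (2.526) = 1.560 − 0.034 = 1.526 V.

1.53 V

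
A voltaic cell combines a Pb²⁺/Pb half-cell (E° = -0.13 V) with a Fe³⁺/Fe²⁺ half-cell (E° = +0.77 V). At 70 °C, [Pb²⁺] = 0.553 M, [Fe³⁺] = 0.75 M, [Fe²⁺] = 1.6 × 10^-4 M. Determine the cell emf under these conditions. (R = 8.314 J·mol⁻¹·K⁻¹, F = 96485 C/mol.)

1.16 V

The Fe³⁺/Fe²⁺ couple has the higher reduction potential and acts as the cathode, so E°_cell = +0.77 − (-0.13) = 0.90 V.
Balancing electrons gives n = 2; the reaction quotient is Q = [Pb²⁺]·[Fe²⁺]^2/[Fe³⁺]^2 = 2.52 × 10^-8.
E = E° − (RT/nF) ln Q = 0.90 − (8.314×343)/(2×96485) × (-17.498) = 0.900 + 0.259 = 1.159 V.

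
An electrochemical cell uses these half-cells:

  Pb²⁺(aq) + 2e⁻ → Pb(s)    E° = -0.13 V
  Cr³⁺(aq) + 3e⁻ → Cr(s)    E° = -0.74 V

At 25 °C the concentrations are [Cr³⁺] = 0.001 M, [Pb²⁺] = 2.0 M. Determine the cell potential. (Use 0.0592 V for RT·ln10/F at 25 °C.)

0.678 V

The Pb²⁺/Pb couple has the higher reduction potential and acts as the cathode, so E°_cell = -0.13 − (-0.74) = 0.61 V.
Balancing electrons gives n = 6; the reaction quotient is Q = [Cr³⁺]^2/[Pb²⁺]^3 = 1.25 × 10^-7.
At 25 °C, E = E° − (0.0592/n) log Q = 0.61 − (0.0592/6)(-6.903) = 0.610 + 0.068 = 0.678 V.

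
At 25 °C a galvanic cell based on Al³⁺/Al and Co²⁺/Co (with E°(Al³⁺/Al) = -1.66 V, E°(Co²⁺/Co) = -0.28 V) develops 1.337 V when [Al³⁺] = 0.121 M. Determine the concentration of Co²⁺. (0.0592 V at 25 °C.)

0.0086 M

From the Nernst equation, log Q = n(E° − E)/0.0592 = 6(1.38 − 1.337)/0.0592 = 4.358, so Q = 2.28 × 10^4.
With Q = [Al³⁺]^2/[Co²⁺]^3 and the known concentrations, [Co²⁺]^3 in the denominator gives [Co²⁺] = 0.0086 M.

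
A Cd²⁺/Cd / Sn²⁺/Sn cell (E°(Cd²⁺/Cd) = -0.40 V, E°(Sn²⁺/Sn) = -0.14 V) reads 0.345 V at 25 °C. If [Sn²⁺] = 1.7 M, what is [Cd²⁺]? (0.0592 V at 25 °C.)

0.0023 M

From the Nernst equation, log Q = n(E° − E)/0.0592 = 2(0.26 − 0.345)/0.0592 = -2.872, so Q = 0.00134.
With Q = [Cd²⁺]/[Sn²⁺] and the known concentrations, [Cd²⁺] in the numerator gives [Cd²⁺] = 0.0023 M.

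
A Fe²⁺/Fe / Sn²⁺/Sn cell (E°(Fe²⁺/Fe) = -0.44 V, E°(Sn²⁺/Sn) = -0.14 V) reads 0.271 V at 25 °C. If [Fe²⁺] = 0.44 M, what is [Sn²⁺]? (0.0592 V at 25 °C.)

0.046 M

From the Nernst equation, log Q = n(E° − E)/0.0592 = 2(0.30 − 0.271)/0.0592 = 0.980, so Q = 9.54.
With Q = [Fe²⁺]/[Sn²⁺] and the known concentrations, [Sn²⁺] in the denominator gives [Sn²⁺] = 0.046 M.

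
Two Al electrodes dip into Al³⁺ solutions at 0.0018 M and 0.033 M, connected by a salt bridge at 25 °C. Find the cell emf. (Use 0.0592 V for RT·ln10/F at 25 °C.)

0.025 V

Both half-cells are Al³⁺/Al, so E°_cell = 0. The concentrated side is the cathode; the cell reaction moves Al³⁺ from high to low concentration with n = 3.
Q = [Al³⁺]_dilute/[Al³⁺]_conc = 0.0018/0.033 = 0.0545.
E = 0 − (0.0592/3) log Q = −(0.0592/3)(-1.263) = 0.0249 V.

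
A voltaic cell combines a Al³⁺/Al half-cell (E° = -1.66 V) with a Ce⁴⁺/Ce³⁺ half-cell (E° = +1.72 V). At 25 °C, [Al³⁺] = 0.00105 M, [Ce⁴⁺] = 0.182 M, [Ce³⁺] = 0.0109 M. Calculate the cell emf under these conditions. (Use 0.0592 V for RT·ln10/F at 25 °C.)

The Ce⁴⁺/Ce³⁺ couple has the higher reduction potential and acts as the cathode, so E°_cell = +1.72 − (-1.66) = 3.38 V.
Balancing electrons gives n = 3; the reaction quotient is Q = [Al³⁺]·[Ce³⁺]^3/[Ce⁴⁺]^3 = 2.26 × 10^-7.
At 25 °C, E = E° − (0.0592/n) log Q = 3.38 − (0.0592/3)(-6.647) = 3.380 + 0.131 = 3.511 V.

3.51 V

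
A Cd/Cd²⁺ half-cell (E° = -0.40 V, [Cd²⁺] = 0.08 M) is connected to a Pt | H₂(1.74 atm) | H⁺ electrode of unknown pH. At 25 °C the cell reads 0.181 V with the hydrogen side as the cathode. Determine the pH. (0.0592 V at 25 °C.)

E°_cell = 0.40 V and n = 2.
log Q = n(E° − E)/0.0592 = 2×(0.40 − 0.181)/0.0592 = 7.399.
With Q = [Cd²⁺]·P(H₂) / [H⁺]^2, solving for [H⁺] gives log[H⁺] = -4.128, so pH = 4.13.

pH = 4.13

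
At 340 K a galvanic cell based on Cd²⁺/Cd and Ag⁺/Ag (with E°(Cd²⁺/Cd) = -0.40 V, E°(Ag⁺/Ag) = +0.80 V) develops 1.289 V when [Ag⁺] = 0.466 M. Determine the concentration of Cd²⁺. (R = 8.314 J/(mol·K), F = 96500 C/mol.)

5 × 10^-4 M

From the Nernst equation, ln Q = nF(E° − E)/RT = 2×96500×(1.20 − 1.289)/(8.314×340) = -6.077, so Q = 0.00230.
With Q = [Cd²⁺]/[Ag⁺]^2 and the known concentrations, [Cd²⁺] in the numerator gives [Cd²⁺] = 5 × 10^-4 M.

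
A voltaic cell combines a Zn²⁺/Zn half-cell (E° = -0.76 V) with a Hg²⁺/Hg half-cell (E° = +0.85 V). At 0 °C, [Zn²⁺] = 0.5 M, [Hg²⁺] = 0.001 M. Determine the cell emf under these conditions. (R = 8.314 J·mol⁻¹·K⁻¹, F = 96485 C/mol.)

1.54 V

The Hg²⁺/Hg couple has the higher reduction potential and acts as the cathode, so E°_cell = +0.85 − (-0.76) = 1.61 V.
Balancing electrons gives n = 2; the reaction quotient is Q = [Zn²⁺]/[Hg²⁺] = 500.
E = E° − (RT/nF) ln Q = 1.61 − (8.314×273)/(2×96485) × (6.215) = 1.610 − 0.073 = 1.537 V.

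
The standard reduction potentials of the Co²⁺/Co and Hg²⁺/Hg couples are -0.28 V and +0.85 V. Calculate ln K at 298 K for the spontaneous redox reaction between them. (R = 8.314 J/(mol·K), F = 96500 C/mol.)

ln K = 88.0

E°_cell = +0.85 − (-0.28) = 1.13 V, with n = 2 electrons transferred.
At equilibrium E = 0, so the Nernst equation gives ln K = nFE°/RT = (2)(96500)(1.13)/((8.314)(298)) = 88.03.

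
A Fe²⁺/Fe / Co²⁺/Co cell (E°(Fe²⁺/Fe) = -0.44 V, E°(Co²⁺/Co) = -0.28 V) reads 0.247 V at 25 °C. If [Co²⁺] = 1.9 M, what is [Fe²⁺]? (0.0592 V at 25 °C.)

0.0022 M

From the Nernst equation, log Q = n(E° − E)/0.0592 = 2(0.16 − 0.247)/0.0592 = -2.939, so Q = 0.00115.
With Q = [Fe²⁺]/[Co²⁺] and the known concentrations, [Fe²⁺] in the numerator gives [Fe²⁺] = 0.0022 M.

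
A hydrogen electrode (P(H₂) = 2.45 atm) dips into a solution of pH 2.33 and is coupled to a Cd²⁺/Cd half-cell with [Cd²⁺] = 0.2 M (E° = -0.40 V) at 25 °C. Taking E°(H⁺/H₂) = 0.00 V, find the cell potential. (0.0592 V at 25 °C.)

The hydrogen couple is the cathode, so E°_cell = 0.40 V; n = 2.
[H⁺] = 10^(−2.33) = 0.0047 M, and Q = [Cd²⁺]·P(H₂) / [H⁺]^2 = 2.24 × 10^4.
E = E° − (0.0592/2) log Q = 0.40 − (0.0592/2)(4.350) = 0.271 V.

0.27 V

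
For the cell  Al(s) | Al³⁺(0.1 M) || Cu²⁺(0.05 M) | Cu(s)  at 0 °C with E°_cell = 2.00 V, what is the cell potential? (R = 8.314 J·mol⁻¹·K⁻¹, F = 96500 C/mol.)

1.98 V

Balancing electrons gives n = 6; the reaction quotient is Q = [Al³⁺]^2/[Cu²⁺]^3 = 80.0.
E = E° − (RT/nF) ln Q = 2.00 − (8.314×273)/(6×96500) × (4.382) = 2.000 − 0.017 = 1.983 V.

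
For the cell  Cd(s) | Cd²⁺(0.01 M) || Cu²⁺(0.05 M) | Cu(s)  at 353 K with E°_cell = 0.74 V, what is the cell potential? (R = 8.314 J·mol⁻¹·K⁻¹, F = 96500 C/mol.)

Balancing electrons gives n = 2; the reaction quotient is Q = [Cd²⁺]/[Cu²⁺] = 0.200.
E = E° − (RT/nF) ln Q = 0.74 − (8.314×353)/(2×96500) × (-1.609) = 0.740 + 0.024 = 0.764 V.

0.764 V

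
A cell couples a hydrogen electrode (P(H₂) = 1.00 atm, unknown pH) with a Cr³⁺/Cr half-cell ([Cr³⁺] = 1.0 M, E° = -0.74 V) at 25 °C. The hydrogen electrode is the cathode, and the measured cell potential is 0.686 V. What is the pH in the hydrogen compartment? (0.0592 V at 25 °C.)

E°_cell = 0.74 V and n = 6.
log Q = n(E° − E)/0.0592 = 6×(0.74 − 0.686)/0.0592 = 5.473.
With Q = [Cr³⁺]^2·P(H₂)^3 / [H⁺]^6, solving for [H⁺] gives log[H⁺] = -0.912, so pH = 0.91.

pH = 0.91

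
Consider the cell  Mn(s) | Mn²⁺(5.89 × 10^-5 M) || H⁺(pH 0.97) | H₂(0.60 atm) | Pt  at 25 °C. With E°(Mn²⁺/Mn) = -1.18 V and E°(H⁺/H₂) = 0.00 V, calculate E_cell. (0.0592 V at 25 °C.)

1.25 V

The hydrogen couple is the cathode, so E°_cell = 1.18 V; n = 2.
[H⁺] = 10^(−0.97) = 0.11 M, and Q = [Mn²⁺]·P(H₂) / [H⁺]^2 = 0.00308.
E = E° − (0.0592/2) log Q = 1.18 − (0.0592/2)(-2.512) = 1.254 V.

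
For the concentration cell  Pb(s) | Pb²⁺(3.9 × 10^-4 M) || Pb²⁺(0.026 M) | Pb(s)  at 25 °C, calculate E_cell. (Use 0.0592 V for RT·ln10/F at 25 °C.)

0.054 V

Both half-cells are Pb²⁺/Pb, so E°_cell = 0. The concentrated side is the cathode; the cell reaction moves Pb²⁺ from high to low concentration with n = 2.
Q = [Pb²⁺]_dilute/[Pb²⁺]_conc = 3.9 × 10^-4/0.026 = 0.0150.
E = 0 − (0.0592/2) log Q = −(0.0592/2)(-1.824) = 0.0540 V.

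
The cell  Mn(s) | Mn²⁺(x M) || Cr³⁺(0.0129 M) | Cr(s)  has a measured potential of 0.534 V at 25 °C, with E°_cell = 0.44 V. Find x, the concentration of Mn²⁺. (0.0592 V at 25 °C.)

3.7 × 10^-5 M

From the Nernst equation, log Q = n(E° − E)/0.0592 = 6(0.44 − 0.534)/0.0592 = -9.527, so Q = 2.97 × 10^-10.
With Q = [Mn²⁺]^3/[Cr³⁺]^2 and the known concentrations, [Mn²⁺]^3 in the numerator gives [Mn²⁺] = 3.7 × 10^-5 M.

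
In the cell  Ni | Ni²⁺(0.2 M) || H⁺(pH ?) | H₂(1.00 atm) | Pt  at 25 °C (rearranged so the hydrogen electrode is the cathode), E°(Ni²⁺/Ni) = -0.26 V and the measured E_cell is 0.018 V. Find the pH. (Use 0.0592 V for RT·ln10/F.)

pH = 4.44

E°_cell = 0.26 V and n = 2.
log Q = n(E° − E)/0.0592 = 2×(0.26 − 0.018)/0.0592 = 8.176.
With Q = [Ni²⁺]·P(H₂) / [H⁺]^2, solving for [H⁺] gives log[H⁺] = -4.437, so pH = 4.44.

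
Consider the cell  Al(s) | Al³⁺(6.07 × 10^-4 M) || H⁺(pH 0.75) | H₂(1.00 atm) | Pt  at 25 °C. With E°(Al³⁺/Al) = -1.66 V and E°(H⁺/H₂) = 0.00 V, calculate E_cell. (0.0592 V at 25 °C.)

1.68 V

The hydrogen couple is the cathode, so E°_cell = 1.66 V; n = 6.
[H⁺] = 10^(−0.75) = 0.18 M, and Q = [Al³⁺]^2·P(H₂)^3 / [H⁺]^6 = 0.0117.
E = E° − (0.0592/6) log Q = 1.66 − (0.0592/6)(-1.934) = 1.679 V.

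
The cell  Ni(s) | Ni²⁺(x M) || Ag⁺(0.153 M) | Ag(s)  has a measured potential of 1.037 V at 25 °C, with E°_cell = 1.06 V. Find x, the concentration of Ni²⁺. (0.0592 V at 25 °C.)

0.14 M

From the Nernst equation, log Q = n(E° − E)/0.0592 = 2(1.06 − 1.037)/0.0592 = 0.777, so Q = 5.98.
With Q = [Ni²⁺]/[Ag⁺]^2 and the known concentrations, [Ni²⁺] in the numerator gives [Ni²⁺] = 0.14 M.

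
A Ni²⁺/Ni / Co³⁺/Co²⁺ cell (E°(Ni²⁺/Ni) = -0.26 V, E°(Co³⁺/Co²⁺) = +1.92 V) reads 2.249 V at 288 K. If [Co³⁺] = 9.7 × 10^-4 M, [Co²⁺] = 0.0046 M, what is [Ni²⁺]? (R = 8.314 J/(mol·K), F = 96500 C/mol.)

1.7 × 10^-4 M

From the Nernst equation, ln Q = nF(E° − E)/RT = 2×96500×(2.18 − 2.249)/(8.314×288) = -5.562, so Q = 0.00384.
With Q = [Ni²⁺]·[Co²⁺]^2/[Co³⁺]^2 and the known concentrations, [Ni²⁺] in the numerator gives [Ni²⁺] = 1.7 × 10^-4 M.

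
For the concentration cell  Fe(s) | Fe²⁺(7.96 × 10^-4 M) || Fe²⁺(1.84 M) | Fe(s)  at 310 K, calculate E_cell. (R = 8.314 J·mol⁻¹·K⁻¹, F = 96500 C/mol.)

0.10 V

Both half-cells are Fe²⁺/Fe, so E°_cell = 0. The concentrated side is the cathode; the cell reaction moves Fe²⁺ from high to low concentration with n = 2.
Q = [Fe²⁺]_dilute/[Fe²⁺]_conc = 7.96 × 10^-4/1.84 = 4.33 × 10^-4.
E = 0 − (RT/nF) ln Q = −((8.314×310)/(2×96500))(-7.746) = 0.1034 V.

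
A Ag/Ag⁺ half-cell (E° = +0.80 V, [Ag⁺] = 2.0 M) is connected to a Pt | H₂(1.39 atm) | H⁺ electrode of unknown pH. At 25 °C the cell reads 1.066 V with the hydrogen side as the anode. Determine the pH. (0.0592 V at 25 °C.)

E°_cell = 0.80 V and n = 2.
log Q = n(E° − E)/0.0592 = 2×(0.80 − 1.066)/0.0592 = -8.986.
With Q = [H⁺]^2 / ([Ag⁺]^2·P(H₂)), solving for [H⁺] gives log[H⁺] = -4.121, so pH = 4.12.

pH = 4.12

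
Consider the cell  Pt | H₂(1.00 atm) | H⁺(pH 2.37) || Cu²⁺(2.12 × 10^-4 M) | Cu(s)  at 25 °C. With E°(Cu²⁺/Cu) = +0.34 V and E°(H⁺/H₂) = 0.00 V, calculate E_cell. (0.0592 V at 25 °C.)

0.37 V

The Cu²⁺/Cu couple is the cathode, so E°_cell = 0.34 V; n = 2.
[H⁺] = 10^(−2.37) = 0.0043 M, and Q = [H⁺]^2 / ([Cu²⁺]·P(H₂)) = 0.0858.
E = E° − (0.0592/2) log Q = 0.34 − (0.0592/2)(-1.066) = 0.372 V.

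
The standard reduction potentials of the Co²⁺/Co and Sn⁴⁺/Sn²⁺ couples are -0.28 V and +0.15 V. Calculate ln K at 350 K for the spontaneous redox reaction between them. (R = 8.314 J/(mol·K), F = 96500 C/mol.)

ln K = 28.5

E°_cell = +0.15 − (-0.28) = 0.43 V, with n = 2 electrons transferred.
At equilibrium E = 0, so the Nernst equation gives ln K = nFE°/RT = (2)(96500)(0.43)/((8.314)(350)) = 28.52.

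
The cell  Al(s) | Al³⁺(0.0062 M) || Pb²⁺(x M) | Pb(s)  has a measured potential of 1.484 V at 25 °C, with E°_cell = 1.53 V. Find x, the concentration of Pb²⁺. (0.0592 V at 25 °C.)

9.4 × 10^-4 M

From the Nernst equation, log Q = n(E° − E)/0.0592 = 6(1.53 − 1.484)/0.0592 = 4.662, so Q = 4.59 × 10^4.
With Q = [Al³⁺]^2/[Pb²⁺]^3 and the known concentrations, [Pb²⁺]^3 in the denominator gives [Pb²⁺] = 9.4 × 10^-4 M.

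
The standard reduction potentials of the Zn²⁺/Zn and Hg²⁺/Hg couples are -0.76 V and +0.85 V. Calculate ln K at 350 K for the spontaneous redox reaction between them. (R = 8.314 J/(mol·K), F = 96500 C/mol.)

E°_cell = +0.85 − (-0.76) = 1.61 V, with n = 2 electrons transferred.
At equilibrium E = 0, so the Nernst equation gives ln K = nFE°/RT = (2)(96500)(1.61)/((8.314)(350)) = 106.78.

ln K = 106.8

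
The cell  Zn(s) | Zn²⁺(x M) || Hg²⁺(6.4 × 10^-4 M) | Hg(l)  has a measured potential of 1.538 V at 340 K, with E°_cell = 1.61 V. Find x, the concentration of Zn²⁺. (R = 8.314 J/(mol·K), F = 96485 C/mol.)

From the Nernst equation, ln Q = nF(E° − E)/RT = 2×96485×(1.61 − 1.538)/(8.314×340) = 4.915, so Q = 136.
With Q = [Zn²⁺]/[Hg²⁺] and the known concentrations, [Zn²⁺] in the numerator gives [Zn²⁺] = 0.087 M.

0.087 M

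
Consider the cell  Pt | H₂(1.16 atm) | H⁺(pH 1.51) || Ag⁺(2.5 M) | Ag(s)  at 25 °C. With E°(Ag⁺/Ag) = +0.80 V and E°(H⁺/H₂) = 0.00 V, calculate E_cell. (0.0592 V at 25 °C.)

The Ag⁺/Ag couple is the cathode, so E°_cell = 0.80 V; n = 2.
[H⁺] = 10^(−1.51) = 0.031 M, and Q = [H⁺]^2 / ([Ag⁺]^2·P(H₂)) = 1.32 × 10^-4.
E = E° − (0.0592/2) log Q = 0.80 − (0.0592/2)(-3.880) = 0.915 V.

0.91 V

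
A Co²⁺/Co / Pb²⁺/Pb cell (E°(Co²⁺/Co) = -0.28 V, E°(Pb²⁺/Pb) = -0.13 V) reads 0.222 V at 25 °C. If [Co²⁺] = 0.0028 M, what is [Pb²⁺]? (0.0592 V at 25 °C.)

From the Nernst equation, log Q = n(E° − E)/0.0592 = 2(0.15 − 0.222)/0.0592 = -2.432, so Q = 0.00369.
With Q = [Co²⁺]/[Pb²⁺] and the known concentrations, [Pb²⁺] in the denominator gives [Pb²⁺] = 0.76 M.

0.76 M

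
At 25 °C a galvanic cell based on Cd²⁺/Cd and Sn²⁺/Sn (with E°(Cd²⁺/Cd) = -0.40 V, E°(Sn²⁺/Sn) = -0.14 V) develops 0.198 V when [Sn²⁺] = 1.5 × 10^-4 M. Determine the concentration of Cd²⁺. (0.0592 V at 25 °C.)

0.019 M

From the Nernst equation, log Q = n(E° − E)/0.0592 = 2(0.26 − 0.198)/0.0592 = 2.095, so Q = 124.
With Q = [Cd²⁺]/[Sn²⁺] and the known concentrations, [Cd²⁺] in the numerator gives [Cd²⁺] = 0.019 M.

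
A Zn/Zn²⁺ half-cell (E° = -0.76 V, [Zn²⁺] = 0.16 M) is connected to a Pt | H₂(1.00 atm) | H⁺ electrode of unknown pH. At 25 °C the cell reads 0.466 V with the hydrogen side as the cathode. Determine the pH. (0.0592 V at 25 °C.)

pH = 5.36

E°_cell = 0.76 V and n = 2.
log Q = n(E° − E)/0.0592 = 2×(0.76 − 0.466)/0.0592 = 9.932.
With Q = [Zn²⁺]·P(H₂) / [H⁺]^2, solving for [H⁺] gives log[H⁺] = -5.364, so pH = 5.36.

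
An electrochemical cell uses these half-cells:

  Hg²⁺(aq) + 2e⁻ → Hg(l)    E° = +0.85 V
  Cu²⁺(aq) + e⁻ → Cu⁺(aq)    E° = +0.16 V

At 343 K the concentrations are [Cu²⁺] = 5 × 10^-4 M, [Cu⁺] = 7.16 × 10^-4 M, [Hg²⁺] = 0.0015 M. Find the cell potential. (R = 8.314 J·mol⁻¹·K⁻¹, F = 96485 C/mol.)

The Hg²⁺/Hg couple has the higher reduction potential and acts as the cathode, so E°_cell = +0.85 − (+0.16) = 0.69 V.
Balancing electrons gives n = 2; the reaction quotient is Q = [Cu²⁺]^2/([Cu⁺]^2·[Hg²⁺]) = 325.
E = E° − (RT/nF) ln Q = 0.69 − (8.314×343)/(2×96485) × (5.784) = 0.690 − 0.085 = 0.605 V.

0.605 V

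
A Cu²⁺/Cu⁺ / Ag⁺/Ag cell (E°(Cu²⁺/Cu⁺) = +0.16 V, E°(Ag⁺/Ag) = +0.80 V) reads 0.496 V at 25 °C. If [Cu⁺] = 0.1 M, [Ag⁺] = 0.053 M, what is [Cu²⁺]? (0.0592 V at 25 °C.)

1.4 M

From the Nernst equation, log Q = n(E° − E)/0.0592 = 1(0.64 − 0.496)/0.0592 = 2.432, so Q = 271.
With Q = [Cu²⁺]/([Cu⁺]·[Ag⁺]) and the known concentrations, [Cu²⁺] in the numerator gives [Cu²⁺] = 1.4 M.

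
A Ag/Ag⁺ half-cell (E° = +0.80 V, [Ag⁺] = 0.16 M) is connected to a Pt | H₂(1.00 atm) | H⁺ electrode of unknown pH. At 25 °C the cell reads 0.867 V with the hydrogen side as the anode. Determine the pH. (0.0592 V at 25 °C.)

pH = 1.93

E°_cell = 0.80 V and n = 2.
log Q = n(E° − E)/0.0592 = 2×(0.80 − 0.867)/0.0592 = -2.264.
With Q = [H⁺]^2 / ([Ag⁺]^2·P(H₂)), solving for [H⁺] gives log[H⁺] = -1.928, so pH = 1.93.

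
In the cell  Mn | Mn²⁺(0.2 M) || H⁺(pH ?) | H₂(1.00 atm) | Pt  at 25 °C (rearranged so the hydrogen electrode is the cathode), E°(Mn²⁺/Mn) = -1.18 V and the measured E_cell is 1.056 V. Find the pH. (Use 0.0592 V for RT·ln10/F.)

E°_cell = 1.18 V and n = 2.
log Q = n(E° − E)/0.0592 = 2×(1.18 − 1.056)/0.0592 = 4.189.
With Q = [Mn²⁺]·P(H₂) / [H⁺]^2, solving for [H⁺] gives log[H⁺] = -2.444, so pH = 2.44.

pH = 2.44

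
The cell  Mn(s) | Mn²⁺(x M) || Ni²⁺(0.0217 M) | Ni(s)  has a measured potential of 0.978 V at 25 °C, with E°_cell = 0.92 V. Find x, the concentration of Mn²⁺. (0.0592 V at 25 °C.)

2.4 × 10^-4 M

From the Nernst equation, log Q = n(E° − E)/0.0592 = 2(0.92 − 0.978)/0.0592 = -1.959, so Q = 0.0110.
With Q = [Mn²⁺]/[Ni²⁺] and the known concentrations, [Mn²⁺] in the numerator gives [Mn²⁺] = 2.4 × 10^-4 M.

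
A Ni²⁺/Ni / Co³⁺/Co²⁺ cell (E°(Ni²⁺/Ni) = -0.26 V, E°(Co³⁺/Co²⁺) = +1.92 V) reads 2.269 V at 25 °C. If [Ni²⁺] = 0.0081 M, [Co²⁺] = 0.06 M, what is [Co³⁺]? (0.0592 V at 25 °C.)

From the Nernst equation, log Q = n(E° − E)/0.0592 = 2(2.18 − 2.269)/0.0592 = -3.007, so Q = 9.85 × 10^-4.
With Q = [Ni²⁺]·[Co²⁺]^2/[Co³⁺]^2 and the known concentrations, [Co³⁺]^2 in the denominator gives [Co³⁺] = 0.17 M.

0.17 M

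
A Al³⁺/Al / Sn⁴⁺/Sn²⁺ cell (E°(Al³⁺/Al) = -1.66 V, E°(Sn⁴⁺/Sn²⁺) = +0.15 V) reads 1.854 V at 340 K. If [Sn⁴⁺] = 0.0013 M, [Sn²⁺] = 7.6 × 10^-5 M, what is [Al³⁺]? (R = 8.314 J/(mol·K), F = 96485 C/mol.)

0.78 M

From the Nernst equation, ln Q = nF(E° − E)/RT = 6×96485×(1.81 − 1.854)/(8.314×340) = -9.011, so Q = 1.22 × 10^-4.
With Q = [Al³⁺]^2·[Sn²⁺]^3/[Sn⁴⁺]^3 and the known concentrations, [Al³⁺]^2 in the numerator gives [Al³⁺] = 0.78 M.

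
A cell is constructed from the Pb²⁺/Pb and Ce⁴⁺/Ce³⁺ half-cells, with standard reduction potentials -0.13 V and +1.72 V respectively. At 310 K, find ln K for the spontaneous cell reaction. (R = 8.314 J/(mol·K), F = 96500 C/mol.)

ln K = 138.5

E°_cell = +1.72 − (-0.13) = 1.85 V, with n = 2 electrons transferred.
At equilibrium E = 0, so the Nernst equation gives ln K = nFE°/RT = (2)(96500)(1.85)/((8.314)(310)) = 138.53.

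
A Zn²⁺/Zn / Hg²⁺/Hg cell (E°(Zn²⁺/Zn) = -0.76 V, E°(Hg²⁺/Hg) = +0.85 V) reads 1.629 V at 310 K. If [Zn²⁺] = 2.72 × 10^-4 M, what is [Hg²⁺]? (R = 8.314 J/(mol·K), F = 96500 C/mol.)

0.0011 M

From the Nernst equation, ln Q = nF(E° − E)/RT = 2×96500×(1.61 − 1.629)/(8.314×310) = -1.423, so Q = 0.241.
With Q = [Zn²⁺]/[Hg²⁺] and the known concentrations, [Hg²⁺] in the denominator gives [Hg²⁺] = 0.0011 M.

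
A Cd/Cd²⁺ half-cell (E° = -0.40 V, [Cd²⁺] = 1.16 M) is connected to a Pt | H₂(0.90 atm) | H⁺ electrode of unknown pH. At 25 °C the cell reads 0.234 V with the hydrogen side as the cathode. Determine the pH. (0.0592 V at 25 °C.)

E°_cell = 0.40 V and n = 2.
log Q = n(E° − E)/0.0592 = 2×(0.40 − 0.234)/0.0592 = 5.608.
With Q = [Cd²⁺]·P(H₂) / [H⁺]^2, solving for [H⁺] gives log[H⁺] = -2.795, so pH = 2.79.

pH = 2.79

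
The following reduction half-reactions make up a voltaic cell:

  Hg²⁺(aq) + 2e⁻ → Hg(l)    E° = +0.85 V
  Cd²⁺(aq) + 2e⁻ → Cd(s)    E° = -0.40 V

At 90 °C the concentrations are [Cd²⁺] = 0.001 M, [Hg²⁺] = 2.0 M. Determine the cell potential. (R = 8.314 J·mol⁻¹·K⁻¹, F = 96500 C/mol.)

1.37 V

The Hg²⁺/Hg couple has the higher reduction potential and acts as the cathode, so E°_cell = +0.85 − (-0.40) = 1.25 V.
Balancing electrons gives n = 2; the reaction quotient is Q = [Cd²⁺]/[Hg²⁺] = 5 × 10^-4.
E = E° − (RT/nF) ln Q = 1.25 − (8.314×363)/(2×96500) × (-7.601) = 1.250 + 0.119 = 1.369 V.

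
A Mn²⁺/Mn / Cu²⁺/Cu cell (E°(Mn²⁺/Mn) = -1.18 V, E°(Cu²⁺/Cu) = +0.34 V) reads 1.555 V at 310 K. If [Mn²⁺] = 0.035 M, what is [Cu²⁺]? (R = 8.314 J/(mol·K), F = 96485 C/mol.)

0.48 M

From the Nernst equation, ln Q = nF(E° − E)/RT = 2×96485×(1.52 − 1.555)/(8.314×310) = -2.621, so Q = 0.0728.
With Q = [Mn²⁺]/[Cu²⁺] and the known concentrations, [Cu²⁺] in the denominator gives [Cu²⁺] = 0.48 M.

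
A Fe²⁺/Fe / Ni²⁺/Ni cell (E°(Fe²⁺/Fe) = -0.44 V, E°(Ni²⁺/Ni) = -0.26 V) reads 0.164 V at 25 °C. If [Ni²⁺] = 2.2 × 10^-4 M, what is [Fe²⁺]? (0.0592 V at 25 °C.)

7.6 × 10^-4 M

From the Nernst equation, log Q = n(E° − E)/0.0592 = 2(0.18 − 0.164)/0.0592 = 0.541, so Q = 3.47.
With Q = [Fe²⁺]/[Ni²⁺] and the known concentrations, [Fe²⁺] in the numerator gives [Fe²⁺] = 7.6 × 10^-4 M.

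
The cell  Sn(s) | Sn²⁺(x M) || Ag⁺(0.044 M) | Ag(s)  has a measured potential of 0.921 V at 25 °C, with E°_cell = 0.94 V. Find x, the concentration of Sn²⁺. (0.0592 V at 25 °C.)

0.0085 M

From the Nernst equation, log Q = n(E° − E)/0.0592 = 2(0.94 − 0.921)/0.0592 = 0.642, so Q = 4.38.
With Q = [Sn²⁺]/[Ag⁺]^2 and the known concentrations, [Sn²⁺] in the numerator gives [Sn²⁺] = 0.0085 M.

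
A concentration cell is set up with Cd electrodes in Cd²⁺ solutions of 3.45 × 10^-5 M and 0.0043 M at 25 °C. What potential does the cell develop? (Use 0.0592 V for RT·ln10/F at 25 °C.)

Both half-cells are Cd²⁺/Cd, so E°_cell = 0. The concentrated side is the cathode; the cell reaction moves Cd²⁺ from high to low concentration with n = 2.
Q = [Cd²⁺]_dilute/[Cd²⁺]_conc = 3.45 × 10^-5/0.0043 = 0.00802.
E = 0 − (0.0592/2) log Q = −(0.0592/2)(-2.096) = 0.0620 V.

0.062 V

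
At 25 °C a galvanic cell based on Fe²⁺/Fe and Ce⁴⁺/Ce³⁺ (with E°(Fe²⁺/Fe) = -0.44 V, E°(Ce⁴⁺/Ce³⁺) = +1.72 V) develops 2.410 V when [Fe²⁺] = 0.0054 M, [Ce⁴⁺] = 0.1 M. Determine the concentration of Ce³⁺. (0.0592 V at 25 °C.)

From the Nernst equation, log Q = n(E° − E)/0.0592 = 2(2.16 − 2.410)/0.0592 = -8.446, so Q = 3.58 × 10^-9.
With Q = [Fe²⁺]·[Ce³⁺]^2/[Ce⁴⁺]^2 and the known concentrations, [Ce³⁺]^2 in the numerator gives [Ce³⁺] = 8.1 × 10^-5 M.

8.1 × 10^-5 M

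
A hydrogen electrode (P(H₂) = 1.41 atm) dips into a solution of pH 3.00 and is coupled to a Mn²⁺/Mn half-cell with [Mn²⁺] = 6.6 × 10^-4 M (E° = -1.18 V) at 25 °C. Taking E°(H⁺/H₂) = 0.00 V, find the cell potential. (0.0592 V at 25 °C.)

1.09 V

The hydrogen couple is the cathode, so E°_cell = 1.18 V; n = 2.
[H⁺] = 10^(−3.00) = 0.0010 M, and Q = [Mn²⁺]·P(H₂) / [H⁺]^2 = 931.
E = E° − (0.0592/2) log Q = 1.18 − (0.0592/2)(2.969) = 1.092 V.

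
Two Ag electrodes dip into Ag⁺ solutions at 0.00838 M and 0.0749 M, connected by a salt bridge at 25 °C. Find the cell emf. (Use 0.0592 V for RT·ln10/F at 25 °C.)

Both half-cells are Ag⁺/Ag, so E°_cell = 0. The concentrated side is the cathode; the cell reaction moves Ag⁺ from high to low concentration with n = 1.
Q = [Ag⁺]_dilute/[Ag⁺]_conc = 0.00838/0.0749 = 0.112.
E = 0 − (0.0592/1) log Q = −(0.0592/1)(-0.951) = 0.0563 V.

0.056 V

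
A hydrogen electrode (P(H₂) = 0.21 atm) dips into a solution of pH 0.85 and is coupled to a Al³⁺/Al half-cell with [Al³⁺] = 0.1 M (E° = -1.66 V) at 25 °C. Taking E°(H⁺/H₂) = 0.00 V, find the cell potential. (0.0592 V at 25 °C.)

The hydrogen couple is the cathode, so E°_cell = 1.66 V; n = 6.
[H⁺] = 10^(−0.85) = 0.14 M, and Q = [Al³⁺]^2·P(H₂)^3 / [H⁺]^6 = 11.7.
E = E° − (0.0592/6) log Q = 1.66 − (0.0592/6)(1.067) = 1.649 V.

1.65 V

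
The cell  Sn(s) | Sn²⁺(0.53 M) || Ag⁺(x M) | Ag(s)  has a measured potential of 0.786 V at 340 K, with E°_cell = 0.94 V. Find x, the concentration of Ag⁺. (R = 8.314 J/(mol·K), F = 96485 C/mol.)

From the Nernst equation, ln Q = nF(E° − E)/RT = 2×96485×(0.94 − 0.786)/(8.314×340) = 10.513, so Q = 3.68 × 10^4.
With Q = [Sn²⁺]/[Ag⁺]^2 and the known concentrations, [Ag⁺]^2 in the denominator gives [Ag⁺] = 0.0038 M.

0.0038 M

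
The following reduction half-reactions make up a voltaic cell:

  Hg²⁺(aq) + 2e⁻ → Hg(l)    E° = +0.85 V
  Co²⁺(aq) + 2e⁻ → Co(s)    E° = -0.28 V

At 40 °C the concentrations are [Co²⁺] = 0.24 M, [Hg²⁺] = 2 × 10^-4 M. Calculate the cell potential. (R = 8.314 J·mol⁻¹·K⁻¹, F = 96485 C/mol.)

1.03 V

The Hg²⁺/Hg couple has the higher reduction potential and acts as the cathode, so E°_cell = +0.85 − (-0.28) = 1.13 V.
Balancing electrons gives n = 2; the reaction quotient is Q = [Co²⁺]/[Hg²⁺] = 1200.
E = E° − (RT/nF) ln Q = 1.13 − (8.314×313)/(2×96485) × (7.090) = 1.130 − 0.096 = 1.034 V.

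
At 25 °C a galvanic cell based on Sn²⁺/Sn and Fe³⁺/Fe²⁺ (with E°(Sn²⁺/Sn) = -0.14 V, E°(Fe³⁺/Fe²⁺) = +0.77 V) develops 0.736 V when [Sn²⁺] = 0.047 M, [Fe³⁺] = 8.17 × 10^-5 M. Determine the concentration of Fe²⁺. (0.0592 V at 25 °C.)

From the Nernst equation, log Q = n(E° − E)/0.0592 = 2(0.91 − 0.736)/0.0592 = 5.878, so Q = 7.56 × 10^5.
With Q = [Sn²⁺]·[Fe²⁺]^2/[Fe³⁺]^2 and the known concentrations, [Fe²⁺]^2 in the numerator gives [Fe²⁺] = 0.33 M.

0.33 M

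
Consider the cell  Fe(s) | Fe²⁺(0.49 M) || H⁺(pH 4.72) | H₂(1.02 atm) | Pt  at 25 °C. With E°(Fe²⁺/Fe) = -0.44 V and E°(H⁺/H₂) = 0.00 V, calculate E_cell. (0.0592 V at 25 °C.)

0.17 V

The hydrogen couple is the cathode, so E°_cell = 0.44 V; n = 2.
[H⁺] = 10^(−4.72) = 1.9 × 10^-5 M, and Q = [Fe²⁺]·P(H₂) / [H⁺]^2 = 1.38 × 10^9.
E = E° − (0.0592/2) log Q = 0.44 − (0.0592/2)(9.139) = 0.169 V.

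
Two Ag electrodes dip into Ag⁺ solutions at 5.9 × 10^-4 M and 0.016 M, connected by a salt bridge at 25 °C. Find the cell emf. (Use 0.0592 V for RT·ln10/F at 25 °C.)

0.085 V

Both half-cells are Ag⁺/Ag, so E°_cell = 0. The concentrated side is the cathode; the cell reaction moves Ag⁺ from high to low concentration with n = 1.
Q = [Ag⁺]_dilute/[Ag⁺]_conc = 5.9 × 10^-4/0.016 = 0.0369.
E = 0 − (0.0592/1) log Q = −(0.0592/1)(-1.433) = 0.0848 V.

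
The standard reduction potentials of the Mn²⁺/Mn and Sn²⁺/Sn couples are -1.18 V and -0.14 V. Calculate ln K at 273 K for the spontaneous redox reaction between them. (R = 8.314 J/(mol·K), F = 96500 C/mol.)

ln K = 88.4

E°_cell = -0.14 − (-1.18) = 1.04 V, with n = 2 electrons transferred.
At equilibrium E = 0, so the Nernst equation gives ln K = nFE°/RT = (2)(96500)(1.04)/((8.314)(273)) = 88.43.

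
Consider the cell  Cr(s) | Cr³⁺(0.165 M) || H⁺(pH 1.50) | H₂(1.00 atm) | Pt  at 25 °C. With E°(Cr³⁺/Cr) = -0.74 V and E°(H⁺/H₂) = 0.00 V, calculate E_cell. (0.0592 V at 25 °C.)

0.67 V

The hydrogen couple is the cathode, so E°_cell = 0.74 V; n = 6.
[H⁺] = 10^(−1.50) = 0.032 M, and Q = [Cr³⁺]^2·P(H₂)^3 / [H⁺]^6 = 2.72 × 10^7.
E = E° − (0.0592/6) log Q = 0.74 − (0.0592/6)(7.435) = 0.667 V.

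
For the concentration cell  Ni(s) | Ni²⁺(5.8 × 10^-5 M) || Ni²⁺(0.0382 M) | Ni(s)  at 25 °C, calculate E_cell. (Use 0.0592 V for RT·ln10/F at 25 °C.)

0.083 V

Both half-cells are Ni²⁺/Ni, so E°_cell = 0. The concentrated side is the cathode; the cell reaction moves Ni²⁺ from high to low concentration with n = 2.
Q = [Ni²⁺]_dilute/[Ni²⁺]_conc = 5.8 × 10^-5/0.0382 = 0.00152.
E = 0 − (0.0592/2) log Q = −(0.0592/2)(-2.819) = 0.0834 V.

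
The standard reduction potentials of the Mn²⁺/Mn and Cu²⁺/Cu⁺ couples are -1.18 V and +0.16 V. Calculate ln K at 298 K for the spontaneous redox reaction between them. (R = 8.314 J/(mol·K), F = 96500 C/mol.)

ln K = 104.4

E°_cell = +0.16 − (-1.18) = 1.34 V, with n = 2 electrons transferred.
At equilibrium E = 0, so the Nernst equation gives ln K = nFE°/RT = (2)(96500)(1.34)/((8.314)(298)) = 104.38.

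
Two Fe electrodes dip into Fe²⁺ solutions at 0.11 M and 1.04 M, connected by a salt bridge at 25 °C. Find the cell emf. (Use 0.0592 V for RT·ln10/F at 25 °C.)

Both half-cells are Fe²⁺/Fe, so E°_cell = 0. The concentrated side is the cathode; the cell reaction moves Fe²⁺ from high to low concentration with n = 2.
Q = [Fe²⁺]_dilute/[Fe²⁺]_conc = 0.11/1.04 = 0.106.
E = 0 − (0.0592/2) log Q = −(0.0592/2)(-0.976) = 0.0289 V.

0.029 V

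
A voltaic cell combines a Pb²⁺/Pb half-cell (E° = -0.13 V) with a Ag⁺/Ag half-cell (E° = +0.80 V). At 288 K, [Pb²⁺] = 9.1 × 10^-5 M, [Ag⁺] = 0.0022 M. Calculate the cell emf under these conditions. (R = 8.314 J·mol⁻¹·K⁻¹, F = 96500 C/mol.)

0.894 V

The Ag⁺/Ag couple has the higher reduction potential and acts as the cathode, so E°_cell = +0.80 − (-0.13) = 0.93 V.
Balancing electrons gives n = 2; the reaction quotient is Q = [Pb²⁺]/[Ag⁺]^2 = 18.8.
E = E° − (RT/nF) ln Q = 0.93 − (8.314×288)/(2×96500) × (2.934) = 0.930 − 0.036 = 0.894 V.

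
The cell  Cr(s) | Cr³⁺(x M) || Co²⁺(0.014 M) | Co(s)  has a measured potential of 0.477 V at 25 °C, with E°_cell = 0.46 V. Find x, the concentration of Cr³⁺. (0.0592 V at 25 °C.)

From the Nernst equation, log Q = n(E° − E)/0.0592 = 6(0.46 − 0.477)/0.0592 = -1.723, so Q = 0.0189.
With Q = [Cr³⁺]^2/[Co²⁺]^3 and the known concentrations, [Cr³⁺]^2 in the numerator gives [Cr³⁺] = 2.3 × 10^-4 M.

2.3 × 10^-4 M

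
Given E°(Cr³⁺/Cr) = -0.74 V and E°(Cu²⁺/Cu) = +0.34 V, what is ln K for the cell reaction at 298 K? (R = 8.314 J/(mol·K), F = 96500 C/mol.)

E°_cell = +0.34 − (-0.74) = 1.08 V, with n = 6 electrons transferred.
At equilibrium E = 0, so the Nernst equation gives ln K = nFE°/RT = (6)(96500)(1.08)/((8.314)(298)) = 252.39.

ln K = 252.4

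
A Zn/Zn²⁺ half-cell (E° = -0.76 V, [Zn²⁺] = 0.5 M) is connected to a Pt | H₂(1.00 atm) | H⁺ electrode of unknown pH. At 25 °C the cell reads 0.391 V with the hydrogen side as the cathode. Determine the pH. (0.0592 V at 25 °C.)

pH = 6.38

E°_cell = 0.76 V and n = 2.
log Q = n(E° − E)/0.0592 = 2×(0.76 − 0.391)/0.0592 = 12.466.
With Q = [Zn²⁺]·P(H₂) / [H⁺]^2, solving for [H⁺] gives log[H⁺] = -6.384, so pH = 6.38.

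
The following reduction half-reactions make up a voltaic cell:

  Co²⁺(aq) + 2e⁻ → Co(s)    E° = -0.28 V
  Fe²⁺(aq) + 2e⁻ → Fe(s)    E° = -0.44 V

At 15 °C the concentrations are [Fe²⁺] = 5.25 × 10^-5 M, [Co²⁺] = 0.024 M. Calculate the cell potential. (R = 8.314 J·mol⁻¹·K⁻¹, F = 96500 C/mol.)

The Co²⁺/Co couple has the higher reduction potential and acts as the cathode, so E°_cell = -0.28 − (-0.44) = 0.16 V.
Balancing electrons gives n = 2; the reaction quotient is Q = [Fe²⁺]/[Co²⁺] = 0.00219.
E = E° − (RT/nF) ln Q = 0.16 − (8.314×288)/(2×96500) × (-6.125) = 0.160 + 0.076 = 0.236 V.

0.236 V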